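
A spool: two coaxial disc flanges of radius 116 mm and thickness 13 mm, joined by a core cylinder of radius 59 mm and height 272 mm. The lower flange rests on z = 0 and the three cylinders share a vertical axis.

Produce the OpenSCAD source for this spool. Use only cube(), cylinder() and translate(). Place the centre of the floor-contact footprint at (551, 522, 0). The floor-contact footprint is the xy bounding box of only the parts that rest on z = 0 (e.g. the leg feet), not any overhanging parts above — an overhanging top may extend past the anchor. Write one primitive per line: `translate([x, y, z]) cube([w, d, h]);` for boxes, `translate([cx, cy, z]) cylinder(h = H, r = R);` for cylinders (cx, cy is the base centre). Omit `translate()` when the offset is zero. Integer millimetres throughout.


translate([551, 522, 0]) cylinder(h = 13, r = 116);
translate([551, 522, 13]) cylinder(h = 272, r = 59);
translate([551, 522, 285]) cylinder(h = 13, r = 116);


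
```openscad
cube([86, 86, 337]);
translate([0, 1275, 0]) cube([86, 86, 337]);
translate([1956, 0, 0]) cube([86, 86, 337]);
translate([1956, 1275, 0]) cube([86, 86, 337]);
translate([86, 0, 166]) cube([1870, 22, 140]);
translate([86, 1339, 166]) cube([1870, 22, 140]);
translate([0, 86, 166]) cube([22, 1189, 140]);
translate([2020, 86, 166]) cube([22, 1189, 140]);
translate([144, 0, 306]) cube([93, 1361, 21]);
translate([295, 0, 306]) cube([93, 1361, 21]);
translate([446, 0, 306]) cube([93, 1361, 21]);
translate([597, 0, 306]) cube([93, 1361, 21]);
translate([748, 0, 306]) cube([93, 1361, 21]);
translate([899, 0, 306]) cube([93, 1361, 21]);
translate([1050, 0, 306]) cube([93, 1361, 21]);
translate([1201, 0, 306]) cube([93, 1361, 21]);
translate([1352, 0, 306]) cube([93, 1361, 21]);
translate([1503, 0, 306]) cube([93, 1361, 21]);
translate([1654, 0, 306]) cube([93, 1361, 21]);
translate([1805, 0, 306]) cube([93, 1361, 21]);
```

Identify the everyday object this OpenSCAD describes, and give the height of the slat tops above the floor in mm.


A bed frame. The slat-top height is 327 mm.

Four posts, four rails, and a row of slats — a bed frame. Slats sit on the rails at z = 166 + 140 = 306; with slat thickness 21, the top is 327 mm.


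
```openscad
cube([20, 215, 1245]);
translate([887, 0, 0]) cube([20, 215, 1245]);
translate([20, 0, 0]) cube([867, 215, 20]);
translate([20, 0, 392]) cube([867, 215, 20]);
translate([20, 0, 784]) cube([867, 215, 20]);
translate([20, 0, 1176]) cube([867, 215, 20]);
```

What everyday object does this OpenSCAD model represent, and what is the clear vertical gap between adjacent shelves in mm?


A bookshelf. The clear shelf gap is 372 mm.

Two tall side panels with 4 horizontal boards between them — a bookshelf. The first two shelf undersides are at z = 0 and z = 392; with shelf thickness 20, the clear gap is 392 − 0 − 20 = 372 mm.


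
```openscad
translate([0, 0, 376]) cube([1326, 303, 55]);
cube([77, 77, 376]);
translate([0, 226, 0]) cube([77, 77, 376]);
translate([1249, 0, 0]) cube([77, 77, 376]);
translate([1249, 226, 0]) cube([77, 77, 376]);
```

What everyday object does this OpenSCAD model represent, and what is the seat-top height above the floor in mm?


A bench. The seat-top height is 431 mm.

A long slab on four corner posts — a bench. The slab sits at z = 376 with thickness 55, so the top is 376 + 55 = 431 mm.


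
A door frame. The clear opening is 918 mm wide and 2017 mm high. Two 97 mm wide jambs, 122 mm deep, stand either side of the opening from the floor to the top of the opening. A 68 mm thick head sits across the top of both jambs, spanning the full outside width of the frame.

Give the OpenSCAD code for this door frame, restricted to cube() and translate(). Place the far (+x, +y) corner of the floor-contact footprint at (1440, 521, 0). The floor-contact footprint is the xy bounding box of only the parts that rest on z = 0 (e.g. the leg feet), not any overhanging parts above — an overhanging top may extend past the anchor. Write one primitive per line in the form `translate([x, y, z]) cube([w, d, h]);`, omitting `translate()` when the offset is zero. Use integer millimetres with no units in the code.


translate([328, 399, 0]) cube([97, 122, 2017]);
translate([1343, 399, 0]) cube([97, 122, 2017]);
translate([328, 399, 2017]) cube([1112, 122, 68]);


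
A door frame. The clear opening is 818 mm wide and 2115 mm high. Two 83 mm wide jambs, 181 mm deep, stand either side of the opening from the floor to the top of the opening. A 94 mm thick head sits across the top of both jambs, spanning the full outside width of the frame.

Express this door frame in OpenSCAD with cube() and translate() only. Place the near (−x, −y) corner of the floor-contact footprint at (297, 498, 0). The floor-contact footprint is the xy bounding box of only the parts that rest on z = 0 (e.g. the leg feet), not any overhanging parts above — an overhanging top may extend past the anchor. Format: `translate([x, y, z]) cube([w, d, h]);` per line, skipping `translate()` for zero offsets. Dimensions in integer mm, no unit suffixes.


translate([297, 498, 0]) cube([83, 181, 2115]);
translate([1198, 498, 0]) cube([83, 181, 2115]);
translate([297, 498, 2115]) cube([984, 181, 94]);


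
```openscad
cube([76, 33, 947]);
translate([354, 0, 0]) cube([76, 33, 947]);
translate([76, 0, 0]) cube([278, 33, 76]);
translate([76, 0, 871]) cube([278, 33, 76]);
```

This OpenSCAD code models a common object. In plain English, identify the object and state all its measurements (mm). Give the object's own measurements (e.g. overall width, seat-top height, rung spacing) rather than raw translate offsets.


A rectangular picture frame lying in the x–z plane (depth along y). The opening is 278 mm wide (x) by 795 mm tall (z), surrounded by a border 76 mm wide on all four sides. The frame is 33 mm deep and is made of two full-height vertical stiles with two horizontal rails fitted between them.


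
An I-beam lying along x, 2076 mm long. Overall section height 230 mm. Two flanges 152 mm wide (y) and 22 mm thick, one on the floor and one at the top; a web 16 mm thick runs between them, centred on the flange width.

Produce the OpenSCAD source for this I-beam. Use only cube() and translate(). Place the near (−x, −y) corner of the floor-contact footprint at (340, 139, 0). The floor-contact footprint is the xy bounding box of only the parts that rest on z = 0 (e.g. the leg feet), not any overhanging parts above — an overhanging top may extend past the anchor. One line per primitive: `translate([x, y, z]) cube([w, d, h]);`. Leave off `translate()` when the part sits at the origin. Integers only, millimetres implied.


translate([340, 139, 0]) cube([2076, 152, 22]);
translate([340, 207, 22]) cube([2076, 16, 186]);
translate([340, 139, 208]) cube([2076, 152, 22]);


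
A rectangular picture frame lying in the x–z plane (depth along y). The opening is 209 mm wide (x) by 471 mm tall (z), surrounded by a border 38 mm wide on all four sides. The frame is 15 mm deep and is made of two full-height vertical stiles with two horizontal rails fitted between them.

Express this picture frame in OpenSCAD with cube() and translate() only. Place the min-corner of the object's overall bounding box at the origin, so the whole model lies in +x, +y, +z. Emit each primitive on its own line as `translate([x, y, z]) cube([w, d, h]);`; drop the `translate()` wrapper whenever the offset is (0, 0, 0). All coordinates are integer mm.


cube([38, 15, 547]);
translate([247, 0, 0]) cube([38, 15, 547]);
translate([38, 0, 0]) cube([209, 15, 38]);
translate([38, 0, 509]) cube([209, 15, 38]);


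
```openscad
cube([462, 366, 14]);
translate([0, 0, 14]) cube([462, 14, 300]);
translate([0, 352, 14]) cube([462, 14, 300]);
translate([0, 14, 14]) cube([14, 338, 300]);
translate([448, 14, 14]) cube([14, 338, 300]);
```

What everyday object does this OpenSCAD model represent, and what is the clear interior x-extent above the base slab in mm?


An open box. The internal width is 434 mm.

A 462×366 base slab with four walls standing on it — an open box. The base is 462 mm wide and the walls are 14 mm thick, so the internal width is 462 − 2 × 14 = 434 mm.


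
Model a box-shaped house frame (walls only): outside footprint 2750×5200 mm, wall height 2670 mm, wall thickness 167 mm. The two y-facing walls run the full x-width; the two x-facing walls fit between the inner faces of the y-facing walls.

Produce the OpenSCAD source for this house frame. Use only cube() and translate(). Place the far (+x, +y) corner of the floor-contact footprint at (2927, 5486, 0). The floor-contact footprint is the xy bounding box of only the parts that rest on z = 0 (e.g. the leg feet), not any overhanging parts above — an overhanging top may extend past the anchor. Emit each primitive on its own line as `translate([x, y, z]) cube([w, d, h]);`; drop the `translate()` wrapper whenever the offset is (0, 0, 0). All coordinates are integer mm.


translate([177, 286, 0]) cube([2750, 167, 2670]);
translate([177, 5319, 0]) cube([2750, 167, 2670]);
translate([177, 453, 0]) cube([167, 4866, 2670]);
translate([2760, 453, 0]) cube([167, 4866, 2670]);


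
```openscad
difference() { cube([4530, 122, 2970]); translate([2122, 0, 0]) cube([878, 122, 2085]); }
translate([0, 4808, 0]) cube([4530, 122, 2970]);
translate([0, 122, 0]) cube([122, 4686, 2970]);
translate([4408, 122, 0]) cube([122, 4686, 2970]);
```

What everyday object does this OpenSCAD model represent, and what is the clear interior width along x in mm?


A single room. The interior width is 4286 mm.

Four walls enclosing a rectangle with a door in the front wall — a room. Outside width 4530 minus two 122 mm walls gives 4286 mm.


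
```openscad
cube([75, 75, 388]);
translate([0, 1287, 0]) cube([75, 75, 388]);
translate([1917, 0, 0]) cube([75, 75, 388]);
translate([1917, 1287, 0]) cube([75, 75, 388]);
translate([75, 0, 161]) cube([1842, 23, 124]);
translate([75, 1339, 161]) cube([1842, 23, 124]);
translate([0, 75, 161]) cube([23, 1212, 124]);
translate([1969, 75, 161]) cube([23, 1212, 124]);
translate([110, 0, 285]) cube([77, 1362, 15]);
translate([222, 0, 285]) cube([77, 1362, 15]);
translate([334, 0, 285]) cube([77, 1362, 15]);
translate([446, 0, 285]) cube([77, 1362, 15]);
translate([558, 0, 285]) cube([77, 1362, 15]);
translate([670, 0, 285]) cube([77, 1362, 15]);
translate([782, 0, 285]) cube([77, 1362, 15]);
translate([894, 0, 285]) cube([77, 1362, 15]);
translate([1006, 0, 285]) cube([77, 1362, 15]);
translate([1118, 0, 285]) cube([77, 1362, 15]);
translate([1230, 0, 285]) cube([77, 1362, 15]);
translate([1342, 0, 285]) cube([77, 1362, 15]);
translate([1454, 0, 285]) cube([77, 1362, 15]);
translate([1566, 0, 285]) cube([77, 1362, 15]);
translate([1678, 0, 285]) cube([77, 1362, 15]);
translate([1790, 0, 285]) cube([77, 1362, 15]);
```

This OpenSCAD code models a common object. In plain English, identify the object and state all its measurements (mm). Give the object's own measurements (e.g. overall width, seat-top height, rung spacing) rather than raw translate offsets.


A bed frame 1992 mm long (x) by 1362 mm wide (y). Four 75×75 mm corner posts, 388 mm tall, at the corners of the footprint. Four rails of 23 mm thickness and 124 mm height run between adjacent posts with their undersides at z = 161 mm, their outer faces flush with the outside of the frame (the two x-running rails run between the posts' inner faces; the two y-running rails run between the posts' inner faces). 16 slats, each 77 mm wide (x) and 15 mm thick, lie across the top of the two x-running rails, running the full 1362 mm width of the frame in y; along x they sit between the end posts with a 35 mm gap after the −x posts and between neighbouring slats, leaving 50 mm before the +x posts.


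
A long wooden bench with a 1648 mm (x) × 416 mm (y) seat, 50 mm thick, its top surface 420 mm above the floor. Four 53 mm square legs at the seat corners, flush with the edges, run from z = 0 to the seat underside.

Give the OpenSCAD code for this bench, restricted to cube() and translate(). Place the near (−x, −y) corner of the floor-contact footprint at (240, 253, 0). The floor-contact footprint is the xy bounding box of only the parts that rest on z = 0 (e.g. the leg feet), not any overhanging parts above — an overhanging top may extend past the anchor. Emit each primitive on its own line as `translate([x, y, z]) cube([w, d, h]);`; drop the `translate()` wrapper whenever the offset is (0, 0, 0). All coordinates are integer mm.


translate([240, 253, 370]) cube([1648, 416, 50]);
translate([240, 253, 0]) cube([53, 53, 370]);
translate([240, 616, 0]) cube([53, 53, 370]);
translate([1835, 253, 0]) cube([53, 53, 370]);
translate([1835, 616, 0]) cube([53, 53, 370]);


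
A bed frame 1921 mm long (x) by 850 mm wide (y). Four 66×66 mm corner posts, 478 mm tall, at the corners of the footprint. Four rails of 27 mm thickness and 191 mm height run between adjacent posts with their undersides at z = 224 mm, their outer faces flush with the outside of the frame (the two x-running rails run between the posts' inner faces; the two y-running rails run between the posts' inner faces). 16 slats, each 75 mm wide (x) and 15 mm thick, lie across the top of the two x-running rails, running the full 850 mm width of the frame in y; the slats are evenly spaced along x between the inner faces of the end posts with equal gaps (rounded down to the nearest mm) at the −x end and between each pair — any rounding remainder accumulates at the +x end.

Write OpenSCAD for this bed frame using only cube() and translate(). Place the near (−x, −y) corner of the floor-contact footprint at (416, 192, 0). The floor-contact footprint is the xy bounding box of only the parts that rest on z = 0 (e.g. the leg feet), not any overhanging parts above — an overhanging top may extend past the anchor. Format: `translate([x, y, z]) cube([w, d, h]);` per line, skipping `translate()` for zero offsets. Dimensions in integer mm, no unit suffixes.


// slat z = rail_z + rail_h = 224 + 191 = 415
// slat gap = ⌊(1789 − 16·75) / 17⌋ = 34
translate([416, 192, 0]) cube([66, 66, 478]);
translate([416, 976, 0]) cube([66, 66, 478]);
translate([2271, 192, 0]) cube([66, 66, 478]);
translate([2271, 976, 0]) cube([66, 66, 478]);
translate([482, 192, 224]) cube([1789, 27, 191]);
translate([482, 1015, 224]) cube([1789, 27, 191]);
translate([416, 258, 224]) cube([27, 718, 191]);
translate([2310, 258, 224]) cube([27, 718, 191]);
translate([516, 192, 415]) cube([75, 850, 15]);
translate([625, 192, 415]) cube([75, 850, 15]);
translate([734, 192, 415]) cube([75, 850, 15]);
translate([843, 192, 415]) cube([75, 850, 15]);
translate([952, 192, 415]) cube([75, 850, 15]);
translate([1061, 192, 415]) cube([75, 850, 15]);
translate([1170, 192, 415]) cube([75, 850, 15]);
translate([1279, 192, 415]) cube([75, 850, 15]);
translate([1388, 192, 415]) cube([75, 850, 15]);
translate([1497, 192, 415]) cube([75, 850, 15]);
translate([1606, 192, 415]) cube([75, 850, 15]);
translate([1715, 192, 415]) cube([75, 850, 15]);
translate([1824, 192, 415]) cube([75, 850, 15]);
translate([1933, 192, 415]) cube([75, 850, 15]);
translate([2042, 192, 415]) cube([75, 850, 15]);
translate([2151, 192, 415]) cube([75, 850, 15]);


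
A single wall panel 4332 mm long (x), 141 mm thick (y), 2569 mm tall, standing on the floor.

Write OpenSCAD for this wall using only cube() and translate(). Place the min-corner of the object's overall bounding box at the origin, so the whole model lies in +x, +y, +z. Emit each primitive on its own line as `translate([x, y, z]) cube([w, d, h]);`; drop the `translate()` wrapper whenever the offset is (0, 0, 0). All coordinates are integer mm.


cube([4332, 141, 2569]);


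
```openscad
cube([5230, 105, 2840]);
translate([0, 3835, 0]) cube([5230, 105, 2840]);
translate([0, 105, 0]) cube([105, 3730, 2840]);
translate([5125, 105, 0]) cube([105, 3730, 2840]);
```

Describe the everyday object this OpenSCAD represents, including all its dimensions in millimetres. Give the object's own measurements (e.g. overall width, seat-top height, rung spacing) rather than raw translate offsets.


The wall frame of a small rectangular building: four walls, each 2840 mm tall and 105 mm thick, enclosing a footprint 5230 mm (x) by 3940 mm (y) outside-to-outside, with no floor or roof. The front and back walls (the −y and +y sides) span the full width; the two side walls fit between them.


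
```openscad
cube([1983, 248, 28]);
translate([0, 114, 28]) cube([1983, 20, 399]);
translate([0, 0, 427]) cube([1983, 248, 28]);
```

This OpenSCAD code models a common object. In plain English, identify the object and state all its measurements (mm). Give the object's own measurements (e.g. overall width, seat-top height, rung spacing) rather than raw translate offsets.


An I-beam lying along x, 1983 mm long. Overall section height 455 mm. Two flanges 248 mm wide (y) and 28 mm thick, one on the floor and one at the top; a web 20 mm thick runs between them, centred on the flange width.


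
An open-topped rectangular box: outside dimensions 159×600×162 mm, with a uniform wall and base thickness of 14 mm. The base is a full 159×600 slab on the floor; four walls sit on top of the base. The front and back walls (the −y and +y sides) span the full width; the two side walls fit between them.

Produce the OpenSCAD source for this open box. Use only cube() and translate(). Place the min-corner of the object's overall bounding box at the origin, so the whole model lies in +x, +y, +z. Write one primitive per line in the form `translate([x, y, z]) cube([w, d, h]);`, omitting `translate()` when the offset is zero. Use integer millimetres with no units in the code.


cube([159, 600, 14]);
translate([0, 0, 14]) cube([159, 14, 148]);
translate([0, 586, 14]) cube([159, 14, 148]);
translate([0, 14, 14]) cube([14, 572, 148]);
translate([145, 14, 14]) cube([14, 572, 148]);


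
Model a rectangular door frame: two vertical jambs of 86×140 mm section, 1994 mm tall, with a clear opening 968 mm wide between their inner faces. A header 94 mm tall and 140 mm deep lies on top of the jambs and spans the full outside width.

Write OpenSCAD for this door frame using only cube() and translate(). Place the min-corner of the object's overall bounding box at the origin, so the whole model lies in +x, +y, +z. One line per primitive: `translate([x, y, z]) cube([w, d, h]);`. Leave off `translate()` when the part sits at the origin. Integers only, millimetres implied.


cube([86, 140, 1994]);
translate([1054, 0, 0]) cube([86, 140, 1994]);
translate([0, 0, 1994]) cube([1140, 140, 94]);


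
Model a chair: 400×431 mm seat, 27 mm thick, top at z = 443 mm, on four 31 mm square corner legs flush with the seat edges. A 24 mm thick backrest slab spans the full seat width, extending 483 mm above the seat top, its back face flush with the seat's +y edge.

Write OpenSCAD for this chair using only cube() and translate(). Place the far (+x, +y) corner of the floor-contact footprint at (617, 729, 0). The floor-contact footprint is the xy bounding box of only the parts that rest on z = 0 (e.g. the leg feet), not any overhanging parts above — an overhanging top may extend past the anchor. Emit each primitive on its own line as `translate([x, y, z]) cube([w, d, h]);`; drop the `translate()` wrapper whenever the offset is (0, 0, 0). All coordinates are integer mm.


translate([217, 298, 416]) cube([400, 431, 27]);
translate([217, 298, 0]) cube([31, 31, 416]);
translate([586, 298, 0]) cube([31, 31, 416]);
translate([217, 698, 0]) cube([31, 31, 416]);
translate([586, 698, 0]) cube([31, 31, 416]);
translate([217, 705, 443]) cube([400, 24, 483]);


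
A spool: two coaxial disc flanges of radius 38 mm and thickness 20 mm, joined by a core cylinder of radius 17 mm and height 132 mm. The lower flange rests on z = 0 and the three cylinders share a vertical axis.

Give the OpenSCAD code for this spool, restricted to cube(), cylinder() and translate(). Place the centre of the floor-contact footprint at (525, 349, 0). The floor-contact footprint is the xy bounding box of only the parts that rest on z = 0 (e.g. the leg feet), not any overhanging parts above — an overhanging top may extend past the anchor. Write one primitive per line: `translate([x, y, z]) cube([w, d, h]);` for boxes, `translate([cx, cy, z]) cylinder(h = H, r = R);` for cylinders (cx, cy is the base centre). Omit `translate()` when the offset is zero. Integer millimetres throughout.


translate([525, 349, 0]) cylinder(h = 20, r = 38);
translate([525, 349, 20]) cylinder(h = 132, r = 17);
translate([525, 349, 152]) cylinder(h = 20, r = 38);


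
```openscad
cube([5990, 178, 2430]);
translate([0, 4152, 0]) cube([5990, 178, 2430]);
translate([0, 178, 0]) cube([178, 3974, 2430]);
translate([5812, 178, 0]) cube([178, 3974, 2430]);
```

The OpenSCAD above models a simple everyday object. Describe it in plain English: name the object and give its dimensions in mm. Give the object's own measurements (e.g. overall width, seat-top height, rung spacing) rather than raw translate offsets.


The wall frame of a small rectangular building: four walls, each 2430 mm tall and 178 mm thick, enclosing a footprint 5990 mm (x) by 4330 mm (y) outside-to-outside, with no floor or roof. The front and back walls (the −y and +y sides) span the full width; the two side walls fit between them.


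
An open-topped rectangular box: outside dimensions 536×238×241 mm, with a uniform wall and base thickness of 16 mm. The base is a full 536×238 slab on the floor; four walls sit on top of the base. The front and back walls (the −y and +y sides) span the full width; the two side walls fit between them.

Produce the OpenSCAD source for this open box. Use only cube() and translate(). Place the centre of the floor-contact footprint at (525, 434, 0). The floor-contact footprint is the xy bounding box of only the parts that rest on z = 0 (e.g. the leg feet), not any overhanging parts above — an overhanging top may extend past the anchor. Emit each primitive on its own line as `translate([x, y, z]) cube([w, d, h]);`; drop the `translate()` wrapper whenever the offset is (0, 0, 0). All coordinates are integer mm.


translate([257, 315, 0]) cube([536, 238, 16]);
translate([257, 315, 16]) cube([536, 16, 225]);
translate([257, 537, 16]) cube([536, 16, 225]);
translate([257, 331, 16]) cube([16, 206, 225]);
translate([777, 331, 16]) cube([16, 206, 225]);


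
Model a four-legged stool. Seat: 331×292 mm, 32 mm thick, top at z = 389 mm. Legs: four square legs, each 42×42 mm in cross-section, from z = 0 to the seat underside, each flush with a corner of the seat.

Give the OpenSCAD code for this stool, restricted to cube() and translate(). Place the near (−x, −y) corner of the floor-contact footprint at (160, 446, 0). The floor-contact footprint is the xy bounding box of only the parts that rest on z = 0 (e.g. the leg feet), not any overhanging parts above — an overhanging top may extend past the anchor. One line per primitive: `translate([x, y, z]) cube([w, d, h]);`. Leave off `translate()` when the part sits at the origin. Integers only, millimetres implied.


translate([160, 446, 357]) cube([331, 292, 32]);
translate([160, 446, 0]) cube([42, 42, 357]);
translate([449, 446, 0]) cube([42, 42, 357]);
translate([160, 696, 0]) cube([42, 42, 357]);
translate([449, 696, 0]) cube([42, 42, 357]);


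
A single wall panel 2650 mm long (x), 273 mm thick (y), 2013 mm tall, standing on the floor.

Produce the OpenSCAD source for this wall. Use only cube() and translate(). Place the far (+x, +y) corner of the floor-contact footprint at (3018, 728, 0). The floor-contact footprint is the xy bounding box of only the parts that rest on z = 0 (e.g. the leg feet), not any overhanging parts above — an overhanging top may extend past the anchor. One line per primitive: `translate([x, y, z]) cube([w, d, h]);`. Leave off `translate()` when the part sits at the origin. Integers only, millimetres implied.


translate([368, 455, 0]) cube([2650, 273, 2013]);


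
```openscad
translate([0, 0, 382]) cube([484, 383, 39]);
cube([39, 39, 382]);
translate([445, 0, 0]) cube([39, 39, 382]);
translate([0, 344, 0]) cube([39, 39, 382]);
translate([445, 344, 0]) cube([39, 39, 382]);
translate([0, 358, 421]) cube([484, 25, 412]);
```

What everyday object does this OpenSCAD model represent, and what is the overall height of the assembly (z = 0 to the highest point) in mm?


A chair. The overall height is 833 mm.

A slab on four corner posts with a tall panel at the back — a chair. The seat slab sits at z = 382 with thickness 39, and the 412 mm backrest starts at the seat top, so the overall height is 382 + 39 + 412 = 833 mm.


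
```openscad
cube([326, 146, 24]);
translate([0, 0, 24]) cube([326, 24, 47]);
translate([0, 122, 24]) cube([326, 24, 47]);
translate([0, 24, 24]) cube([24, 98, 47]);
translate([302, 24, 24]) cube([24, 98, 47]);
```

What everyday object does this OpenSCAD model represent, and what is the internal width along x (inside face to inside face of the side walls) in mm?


An open box. The internal width is 278 mm.

A 326×146 base slab with four walls standing on it — an open box. The base is 326 mm wide and the walls are 24 mm thick, so the internal width is 326 − 2 × 24 = 278 mm.


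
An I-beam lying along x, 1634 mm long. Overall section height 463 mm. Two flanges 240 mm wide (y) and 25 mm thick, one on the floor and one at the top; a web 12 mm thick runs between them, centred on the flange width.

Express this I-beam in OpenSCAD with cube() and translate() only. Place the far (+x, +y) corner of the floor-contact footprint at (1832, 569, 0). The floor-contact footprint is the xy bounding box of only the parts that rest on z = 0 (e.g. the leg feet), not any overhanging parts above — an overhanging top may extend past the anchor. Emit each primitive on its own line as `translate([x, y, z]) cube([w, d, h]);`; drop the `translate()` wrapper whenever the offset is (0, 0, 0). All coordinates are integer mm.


translate([198, 329, 0]) cube([1634, 240, 25]);
translate([198, 443, 25]) cube([1634, 12, 413]);
translate([198, 329, 438]) cube([1634, 240, 25]);


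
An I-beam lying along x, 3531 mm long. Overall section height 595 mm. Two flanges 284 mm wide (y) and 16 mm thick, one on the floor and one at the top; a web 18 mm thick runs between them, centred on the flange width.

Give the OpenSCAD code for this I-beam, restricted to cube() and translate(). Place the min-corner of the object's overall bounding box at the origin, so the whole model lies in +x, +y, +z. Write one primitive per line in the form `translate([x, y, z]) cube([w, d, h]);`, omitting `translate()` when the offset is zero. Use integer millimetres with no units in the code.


cube([3531, 284, 16]);
translate([0, 133, 16]) cube([3531, 18, 563]);
translate([0, 0, 579]) cube([3531, 284, 16]);


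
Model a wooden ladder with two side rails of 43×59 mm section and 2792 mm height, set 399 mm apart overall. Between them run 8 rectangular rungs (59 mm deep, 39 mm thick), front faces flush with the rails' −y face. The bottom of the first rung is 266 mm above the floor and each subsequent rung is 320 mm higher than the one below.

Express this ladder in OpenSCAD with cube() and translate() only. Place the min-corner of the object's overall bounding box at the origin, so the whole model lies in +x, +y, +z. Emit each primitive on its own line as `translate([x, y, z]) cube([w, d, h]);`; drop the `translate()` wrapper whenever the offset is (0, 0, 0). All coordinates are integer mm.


cube([43, 59, 2792]);
translate([356, 0, 0]) cube([43, 59, 2792]);
translate([43, 0, 266]) cube([313, 59, 39]);
translate([43, 0, 586]) cube([313, 59, 39]);
translate([43, 0, 906]) cube([313, 59, 39]);
translate([43, 0, 1226]) cube([313, 59, 39]);
translate([43, 0, 1546]) cube([313, 59, 39]);
translate([43, 0, 1866]) cube([313, 59, 39]);
translate([43, 0, 2186]) cube([313, 59, 39]);
translate([43, 0, 2506]) cube([313, 59, 39]);


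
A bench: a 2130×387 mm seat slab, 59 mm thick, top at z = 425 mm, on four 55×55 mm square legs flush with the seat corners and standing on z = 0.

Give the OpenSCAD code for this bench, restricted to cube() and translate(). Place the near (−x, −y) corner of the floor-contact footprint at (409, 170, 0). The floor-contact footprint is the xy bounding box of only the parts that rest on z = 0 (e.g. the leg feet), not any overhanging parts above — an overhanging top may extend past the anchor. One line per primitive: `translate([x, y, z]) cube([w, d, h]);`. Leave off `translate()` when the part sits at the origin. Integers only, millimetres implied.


translate([409, 170, 366]) cube([2130, 387, 59]);
translate([409, 170, 0]) cube([55, 55, 366]);
translate([409, 502, 0]) cube([55, 55, 366]);
translate([2484, 170, 0]) cube([55, 55, 366]);
translate([2484, 502, 0]) cube([55, 55, 366]);


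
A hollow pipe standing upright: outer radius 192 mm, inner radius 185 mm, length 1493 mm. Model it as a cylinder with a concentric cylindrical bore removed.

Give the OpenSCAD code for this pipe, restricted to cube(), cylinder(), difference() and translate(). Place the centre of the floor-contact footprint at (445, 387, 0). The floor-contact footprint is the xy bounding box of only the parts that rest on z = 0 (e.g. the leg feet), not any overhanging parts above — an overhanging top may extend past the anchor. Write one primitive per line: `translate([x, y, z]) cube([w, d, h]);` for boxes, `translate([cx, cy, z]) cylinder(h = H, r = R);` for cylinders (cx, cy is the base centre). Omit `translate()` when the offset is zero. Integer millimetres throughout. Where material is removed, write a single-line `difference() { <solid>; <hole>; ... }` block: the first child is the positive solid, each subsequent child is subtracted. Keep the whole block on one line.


difference() { translate([445, 387, 0]) cylinder(h = 1493, r = 192); translate([445, 387, 0]) cylinder(h = 1493, r = 185); }


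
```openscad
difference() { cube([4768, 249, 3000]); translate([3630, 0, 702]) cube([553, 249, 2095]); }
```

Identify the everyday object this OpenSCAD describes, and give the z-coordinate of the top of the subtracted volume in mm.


A wall with a window opening. The window head height is 2797 mm.

A wall with a rectangular opening subtracted — a window. Sill at z = 702, opening 2095 mm tall, so the head is at 702 + 2095 = 2797 mm.


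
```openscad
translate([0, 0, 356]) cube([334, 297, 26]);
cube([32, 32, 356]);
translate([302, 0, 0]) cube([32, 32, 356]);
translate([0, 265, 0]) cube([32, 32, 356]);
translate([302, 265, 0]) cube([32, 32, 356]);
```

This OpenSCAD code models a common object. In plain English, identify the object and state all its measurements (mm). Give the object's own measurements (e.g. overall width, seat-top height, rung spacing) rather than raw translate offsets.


A four-legged stool. The seat is a 334×297×26 mm slab whose top surface is at z = 382 mm; four square legs, each 32×32 mm in cross-section, run from the floor (z = 0) to the underside of the seat, each flush with a corner of the seat.


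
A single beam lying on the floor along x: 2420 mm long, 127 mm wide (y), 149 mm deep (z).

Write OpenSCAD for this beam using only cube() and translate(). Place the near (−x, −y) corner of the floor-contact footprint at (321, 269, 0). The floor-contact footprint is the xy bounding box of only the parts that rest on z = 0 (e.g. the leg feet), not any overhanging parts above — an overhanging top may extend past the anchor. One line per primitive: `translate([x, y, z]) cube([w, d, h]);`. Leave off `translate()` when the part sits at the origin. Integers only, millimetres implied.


translate([321, 269, 0]) cube([2420, 127, 149]);


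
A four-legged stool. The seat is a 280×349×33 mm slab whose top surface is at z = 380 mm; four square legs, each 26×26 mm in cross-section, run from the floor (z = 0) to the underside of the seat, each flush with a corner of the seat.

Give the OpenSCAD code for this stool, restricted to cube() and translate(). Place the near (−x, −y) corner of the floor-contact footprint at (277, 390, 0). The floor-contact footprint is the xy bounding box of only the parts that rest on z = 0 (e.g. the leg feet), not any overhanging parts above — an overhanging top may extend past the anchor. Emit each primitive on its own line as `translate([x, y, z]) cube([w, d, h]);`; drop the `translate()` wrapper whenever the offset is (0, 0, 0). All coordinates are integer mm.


translate([277, 390, 347]) cube([280, 349, 33]);
translate([277, 390, 0]) cube([26, 26, 347]);
translate([531, 390, 0]) cube([26, 26, 347]);
translate([277, 713, 0]) cube([26, 26, 347]);
translate([531, 713, 0]) cube([26, 26, 347]);


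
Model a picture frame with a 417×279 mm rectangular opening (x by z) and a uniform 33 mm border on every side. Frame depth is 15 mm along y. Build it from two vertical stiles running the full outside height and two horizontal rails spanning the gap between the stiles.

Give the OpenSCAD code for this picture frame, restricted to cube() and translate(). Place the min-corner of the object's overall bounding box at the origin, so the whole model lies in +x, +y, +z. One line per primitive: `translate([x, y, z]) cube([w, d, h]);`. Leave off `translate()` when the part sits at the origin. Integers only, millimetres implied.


cube([33, 15, 345]);
translate([450, 0, 0]) cube([33, 15, 345]);
translate([33, 0, 0]) cube([417, 15, 33]);
translate([33, 0, 312]) cube([417, 15, 33]);


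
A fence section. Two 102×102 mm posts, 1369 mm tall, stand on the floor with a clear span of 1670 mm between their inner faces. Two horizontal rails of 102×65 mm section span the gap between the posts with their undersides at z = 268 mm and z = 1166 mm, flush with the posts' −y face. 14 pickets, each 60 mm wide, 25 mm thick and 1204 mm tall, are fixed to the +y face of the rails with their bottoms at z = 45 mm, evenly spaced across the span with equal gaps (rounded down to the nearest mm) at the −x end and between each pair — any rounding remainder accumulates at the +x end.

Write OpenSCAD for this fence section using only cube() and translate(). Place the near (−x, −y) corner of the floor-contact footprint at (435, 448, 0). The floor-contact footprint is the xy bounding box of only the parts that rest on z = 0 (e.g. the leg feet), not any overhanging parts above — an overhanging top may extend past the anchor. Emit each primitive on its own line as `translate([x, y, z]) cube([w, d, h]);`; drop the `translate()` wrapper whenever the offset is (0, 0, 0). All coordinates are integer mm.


translate([435, 448, 0]) cube([102, 102, 1369]);
translate([2207, 448, 0]) cube([102, 102, 1369]);
translate([537, 448, 268]) cube([1670, 102, 65]);
translate([537, 448, 1166]) cube([1670, 102, 65]);
translate([592, 550, 45]) cube([60, 25, 1204]);
translate([707, 550, 45]) cube([60, 25, 1204]);
translate([822, 550, 45]) cube([60, 25, 1204]);
translate([937, 550, 45]) cube([60, 25, 1204]);
translate([1052, 550, 45]) cube([60, 25, 1204]);
translate([1167, 550, 45]) cube([60, 25, 1204]);
translate([1282, 550, 45]) cube([60, 25, 1204]);
translate([1397, 550, 45]) cube([60, 25, 1204]);
translate([1512, 550, 45]) cube([60, 25, 1204]);
translate([1627, 550, 45]) cube([60, 25, 1204]);
translate([1742, 550, 45]) cube([60, 25, 1204]);
translate([1857, 550, 45]) cube([60, 25, 1204]);
translate([1972, 550, 45]) cube([60, 25, 1204]);
translate([2087, 550, 45]) cube([60, 25, 1204]);


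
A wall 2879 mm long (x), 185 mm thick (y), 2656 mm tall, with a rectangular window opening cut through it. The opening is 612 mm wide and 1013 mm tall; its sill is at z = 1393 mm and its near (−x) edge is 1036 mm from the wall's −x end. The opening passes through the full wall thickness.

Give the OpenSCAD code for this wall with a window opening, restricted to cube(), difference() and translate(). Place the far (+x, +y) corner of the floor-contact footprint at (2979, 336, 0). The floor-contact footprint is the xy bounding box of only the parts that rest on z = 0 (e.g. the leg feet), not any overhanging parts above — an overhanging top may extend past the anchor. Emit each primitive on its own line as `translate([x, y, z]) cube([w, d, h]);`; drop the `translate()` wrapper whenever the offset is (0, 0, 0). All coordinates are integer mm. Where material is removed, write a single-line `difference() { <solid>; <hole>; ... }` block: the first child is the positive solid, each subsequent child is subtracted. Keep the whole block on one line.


difference() { translate([100, 151, 0]) cube([2879, 185, 2656]); translate([1136, 151, 1393]) cube([612, 185, 1013]); }


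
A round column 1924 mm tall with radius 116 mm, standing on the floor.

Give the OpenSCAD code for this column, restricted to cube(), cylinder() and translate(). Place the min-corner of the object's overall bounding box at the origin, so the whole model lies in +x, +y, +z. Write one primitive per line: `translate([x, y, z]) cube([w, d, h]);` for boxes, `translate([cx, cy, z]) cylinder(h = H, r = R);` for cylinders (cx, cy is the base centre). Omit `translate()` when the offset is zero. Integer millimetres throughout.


translate([116, 116, 0]) cylinder(h = 1924, r = 116);


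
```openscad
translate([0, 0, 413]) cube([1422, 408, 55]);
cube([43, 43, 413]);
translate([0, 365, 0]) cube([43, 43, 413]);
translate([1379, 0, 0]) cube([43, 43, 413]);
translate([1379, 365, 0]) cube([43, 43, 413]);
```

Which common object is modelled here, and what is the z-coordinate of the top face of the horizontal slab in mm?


A bench. The seat-top height is 468 mm.

A long slab on four corner posts — a bench. The slab sits at z = 413 with thickness 55, so the top is 413 + 55 = 468 mm.


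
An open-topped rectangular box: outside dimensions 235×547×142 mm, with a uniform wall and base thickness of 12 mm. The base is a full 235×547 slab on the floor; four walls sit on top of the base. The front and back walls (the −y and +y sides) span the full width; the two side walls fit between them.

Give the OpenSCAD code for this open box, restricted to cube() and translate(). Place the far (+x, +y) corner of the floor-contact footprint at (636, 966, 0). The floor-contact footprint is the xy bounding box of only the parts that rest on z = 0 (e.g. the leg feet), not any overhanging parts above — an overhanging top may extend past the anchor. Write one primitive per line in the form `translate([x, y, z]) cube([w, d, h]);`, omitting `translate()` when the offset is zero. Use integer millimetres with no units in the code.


translate([401, 419, 0]) cube([235, 547, 12]);
translate([401, 419, 12]) cube([235, 12, 130]);
translate([401, 954, 12]) cube([235, 12, 130]);
translate([401, 431, 12]) cube([12, 523, 130]);
translate([624, 431, 12]) cube([12, 523, 130]);


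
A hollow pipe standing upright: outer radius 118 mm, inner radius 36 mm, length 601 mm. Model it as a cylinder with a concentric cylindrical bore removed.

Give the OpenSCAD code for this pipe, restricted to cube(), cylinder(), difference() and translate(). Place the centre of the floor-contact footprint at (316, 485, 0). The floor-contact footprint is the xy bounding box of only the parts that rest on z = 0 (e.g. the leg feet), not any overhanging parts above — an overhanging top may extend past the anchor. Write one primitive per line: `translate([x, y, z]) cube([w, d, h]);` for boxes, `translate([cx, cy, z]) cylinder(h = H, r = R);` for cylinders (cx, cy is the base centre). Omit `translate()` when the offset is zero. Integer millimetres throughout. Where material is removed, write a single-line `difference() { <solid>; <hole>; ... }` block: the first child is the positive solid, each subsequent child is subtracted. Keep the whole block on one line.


difference() { translate([316, 485, 0]) cylinder(h = 601, r = 118); translate([316, 485, 0]) cylinder(h = 601, r = 36); }


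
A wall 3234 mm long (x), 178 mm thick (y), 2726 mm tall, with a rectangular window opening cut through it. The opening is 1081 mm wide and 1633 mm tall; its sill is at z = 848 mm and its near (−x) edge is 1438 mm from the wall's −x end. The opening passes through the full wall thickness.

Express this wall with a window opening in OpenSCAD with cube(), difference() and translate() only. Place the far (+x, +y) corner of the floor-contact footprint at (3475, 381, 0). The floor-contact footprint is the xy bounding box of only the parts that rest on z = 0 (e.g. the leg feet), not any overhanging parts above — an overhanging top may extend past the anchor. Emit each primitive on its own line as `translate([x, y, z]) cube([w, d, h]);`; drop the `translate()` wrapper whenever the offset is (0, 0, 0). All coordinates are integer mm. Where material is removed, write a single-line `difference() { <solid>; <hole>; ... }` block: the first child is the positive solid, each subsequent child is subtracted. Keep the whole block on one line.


difference() { translate([241, 203, 0]) cube([3234, 178, 2726]); translate([1679, 203, 848]) cube([1081, 178, 1633]); }
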